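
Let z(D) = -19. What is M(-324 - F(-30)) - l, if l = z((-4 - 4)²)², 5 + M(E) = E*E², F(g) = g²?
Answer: -1833767790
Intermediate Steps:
M(E) = -5 + E³ (M(E) = -5 + E*E² = -5 + E³)
l = 361 (l = (-19)² = 361)
M(-324 - F(-30)) - l = (-5 + (-324 - 1*(-30)²)³) - 1*361 = (-5 + (-324 - 1*900)³) - 361 = (-5 + (-324 - 900)³) - 361 = (-5 + (-1224)³) - 361 = (-5 - 1833767424) - 361 = -1833767429 - 361 = -1833767790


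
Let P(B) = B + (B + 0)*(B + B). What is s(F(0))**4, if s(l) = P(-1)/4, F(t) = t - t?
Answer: 1/256 ≈ 0.0039063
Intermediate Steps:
F(t) = 0
P(B) = B + 2*B**2 (P(B) = B + B*(2*B) = B + 2*B**2)
s(l) = 1/4 (s(l) = -(1 + 2*(-1))/4 = -(1 - 2)*(1/4) = -1*(-1)*(1/4) = 1*(1/4) = 1/4)
s(F(0))**4 = (1/4)**4 = 1/256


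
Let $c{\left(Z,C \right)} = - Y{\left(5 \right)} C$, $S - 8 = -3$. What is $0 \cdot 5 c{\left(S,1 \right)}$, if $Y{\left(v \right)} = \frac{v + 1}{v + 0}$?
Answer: $0$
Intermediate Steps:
$S = 5$ ($S = 8 - 3 = 5$)
$Y{\left(v \right)} = \frac{1 + v}{v}$
$c{\left(Z,C \right)} = - \frac{6 C}{5}$ ($c{\left(Z,C \right)} = - \frac{1 + 5}{5} C = - \frac{6}{5} C = \left(-1\right) \frac{6}{5} C = - \frac{6 C}{5}$)
$0 \cdot 5 c{\left(S,1 \right)} = 0 \cdot 5 \left(\left(- \frac{6}{5}\right) 1\right) = 0 \left(- \frac{6}{5}\right) = 0$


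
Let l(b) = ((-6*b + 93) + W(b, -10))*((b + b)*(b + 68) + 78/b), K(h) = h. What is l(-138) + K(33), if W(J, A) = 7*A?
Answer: 16440872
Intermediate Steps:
l(b) = (23 - 6*b)*(78/b + 2*b*(68 + b)) (l(b) = ((-6*b + 93) + 7*(-10))*((b + b)*(b + 68) + 78/b) = ((93 - 6*b) - 70)*((2*b)*(68 + b) + 78/b) = (23 - 6*b)*(2*b*(68 + b) + 78/b) = (23 - 6*b)*(78/b + 2*b*(68 + b)))
l(-138) + K(33) = (-468 - 770*(-138)² - 12*(-138)³ + 1794/(-138) + 3128*(-138)) + 33 = (-468 - 770*19044 - 12*(-2628072) + 1794*(-1/138) - 431664) + 33 = (-468 - 14663880 + 31536864 - 13 - 431664) + 33 = 16440839 + 33 = 16440872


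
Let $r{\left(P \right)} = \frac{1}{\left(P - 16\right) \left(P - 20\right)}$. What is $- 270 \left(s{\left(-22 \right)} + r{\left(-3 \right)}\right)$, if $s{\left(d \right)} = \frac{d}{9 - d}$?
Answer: $\frac{2587410}{13547} \approx 191.0$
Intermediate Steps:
$r{\left(P \right)} = \frac{1}{\left(-20 + P\right) \left(-16 + P\right)}$ ($r{\left(P \right)} = \frac{1}{\left(-16 + P\right) \left(-20 + P\right)} = \frac{1}{\left(-20 + P\right) \left(-16 + P\right)}$)
$- 270 \left(s{\left(-22 \right)} + r{\left(-3 \right)}\right) = - 270 \left(\left(-1\right) \left(-22\right) \frac{1}{-9 - 22} + \frac{1}{320 + \left(-3\right)^{2} - -108}\right) = - 270 \left(\left(-1\right) \left(-22\right) \frac{1}{-31} + \frac{1}{320 + 9 + 108}\right) = - 270 \left(\left(-1\right) \left(-22\right) \left(- \frac{1}{31}\right) + \frac{1}{437}\right) = - 270 \left(- \frac{22}{31} + \frac{1}{437}\right) = \left(-270\right) \left(- \frac{9583}{13547}\right) = \frac{2587410}{13547}$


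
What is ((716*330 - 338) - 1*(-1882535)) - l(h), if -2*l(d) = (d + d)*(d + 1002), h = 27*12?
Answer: 2548101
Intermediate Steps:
h = 324
l(d) = -d*(1002 + d) (l(d) = -(d + d)*(d + 1002)/2 = -2*d*(1002 + d)/2 = -d*(1002 + d))
((716*330 - 338) - 1*(-1882535)) - l(h) = ((716*330 - 338) - 1*(-1882535)) - (-1)*324*(1002 + 324) = ((236280 - 338) + 1882535) - (-1)*324*1326 = (235942 + 1882535) - 1*(-429624) = 2118477 + 429624 = 2548101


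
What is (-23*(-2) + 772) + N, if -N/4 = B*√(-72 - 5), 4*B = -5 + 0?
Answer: 818 + 5*I*√77 ≈ 818.0 + 43.875*I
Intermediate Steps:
B = -5/4 (B = (-5 + 0)/4 = (¼)*(-5) = -5/4 ≈ -1.2500)
N = 5*I*√77 (N = -(-5)*√(-72 - 5) = -(-5)*√(-77) = -(-5)*I*√77 = 5*I*√77 ≈ 43.875*I)
(-23*(-2) + 772) + N = (-23*(-2) + 772) + 5*I*√77 = (46 + 772) + 5*I*√77 = 818 + 5*I*√77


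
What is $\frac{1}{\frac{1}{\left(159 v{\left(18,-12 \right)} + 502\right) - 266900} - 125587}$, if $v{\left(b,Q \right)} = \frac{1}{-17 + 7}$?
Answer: $- \frac{2664139}{334581224603} \approx -7.9626 \cdot 10^{-6}$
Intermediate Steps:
$v{\left(b,Q \right)} = - \frac{1}{10}$ ($v{\left(b,Q \right)} = \frac{1}{-10} = - \frac{1}{10}$)
$\frac{1}{\frac{1}{\left(159 v{\left(18,-12 \right)} + 502\right) - 266900} - 125587} = \frac{1}{\frac{1}{\left(159 \left(- \frac{1}{10}\right) + 502\right) - 266900} - 125587} = \frac{1}{\frac{1}{\left(- \frac{159}{10} + 502\right) - 266900} - 125587} = \frac{1}{\frac{1}{\frac{4861}{10} - 266900} - 125587} = \frac{1}{\frac{1}{- \frac{2664139}{10}} - 125587} = \frac{1}{- \frac{10}{2664139} - 125587} = \frac{1}{- \frac{334581224603}{2664139}} = - \frac{2664139}{334581224603}$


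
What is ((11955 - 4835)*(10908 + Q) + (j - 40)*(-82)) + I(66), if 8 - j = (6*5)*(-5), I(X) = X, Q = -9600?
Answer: 9303350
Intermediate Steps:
j = 158 (j = 8 - 6*5*(-5) = 8 - 30*(-5) = 8 - 1*(-150) = 8 + 150 = 158)
((11955 - 4835)*(10908 + Q) + (j - 40)*(-82)) + I(66) = ((11955 - 4835)*(10908 - 9600) + (158 - 40)*(-82)) + 66 = (7120*1308 + 118*(-82)) + 66 = (9312960 - 9676) + 66 = 9303284 + 66 = 9303350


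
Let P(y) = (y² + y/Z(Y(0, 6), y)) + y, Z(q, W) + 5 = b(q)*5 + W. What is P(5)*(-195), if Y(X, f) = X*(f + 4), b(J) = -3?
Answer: -5785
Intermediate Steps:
Y(X, f) = X*(4 + f)
Z(q, W) = -20 + W (Z(q, W) = -5 + (-3*5 + W) = -5 + (-15 + W) = -20 + W)
P(y) = y + y² + y/(-20 + y) (P(y) = (y² + y/(-20 + y)) + y = y + y² + y/(-20 + y))
P(5)*(-195) = (5*(1 + (1 + 5)*(-20 + 5))/(-20 + 5))*(-195) = (5*(1 + 6*(-15))/(-15))*(-195) = (5*(-1/15)*(1 - 90))*(-195) = (5*(-1/15)*(-89))*(-195) = (89/3)*(-195) = -5785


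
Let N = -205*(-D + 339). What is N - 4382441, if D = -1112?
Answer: -4679896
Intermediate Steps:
N = -297455 (N = -205*(-1*(-1112) + 339) = -205*(1112 + 339) = -205*1451 = -297455)
N - 4382441 = -297455 - 4382441 = -4679896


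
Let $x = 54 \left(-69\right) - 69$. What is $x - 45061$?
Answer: $-48856$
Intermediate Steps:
$x = -3795$ ($x = -3726 - 69 = -3795$)
$x - 45061 = -3795 - 45061 = -48856$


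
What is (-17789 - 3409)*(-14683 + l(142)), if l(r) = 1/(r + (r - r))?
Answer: 22098756015/71 ≈ 3.1125e+8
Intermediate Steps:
l(r) = 1/r (l(r) = 1/(r + 0) = 1/r)
(-17789 - 3409)*(-14683 + l(142)) = (-17789 - 3409)*(-14683 + 1/142) = -21198*(-14683 + 1/142) = -21198*(-2084985/142) = 22098756015/71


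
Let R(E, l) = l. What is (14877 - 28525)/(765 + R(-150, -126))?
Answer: -13648/639 ≈ -21.358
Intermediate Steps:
(14877 - 28525)/(765 + R(-150, -126)) = (14877 - 28525)/(765 - 126) = -13648/639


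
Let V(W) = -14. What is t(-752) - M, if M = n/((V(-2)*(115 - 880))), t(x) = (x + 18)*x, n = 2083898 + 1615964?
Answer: 2953938709/5355 ≈ 5.5162e+5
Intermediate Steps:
n = 3699862
t(x) = x*(18 + x) (t(x) = (18 + x)*x = x*(18 + x))
M = 1849931/5355 (M = 3699862/((-14*(115 - 880))) = 3699862/((-14*(-765))) = 3699862/10710 = 3699862*(1/10710) = 1849931/5355 ≈ 345.46)
t(-752) - M = -752*(18 - 752) - 1*1849931/5355 = -752*(-734) - 1849931/5355 = 551968 - 1849931/5355 = 2953938709/5355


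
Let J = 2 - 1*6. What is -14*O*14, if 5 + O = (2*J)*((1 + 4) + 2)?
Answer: 11956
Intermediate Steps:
J = -4 (J = 2 - 6 = -4)
O = -61 (O = -5 + (2*(-4))*((1 + 4) + 2) = -5 - 8*(5 + 2) = -5 - 8*7 = -5 - 56 = -61)
-14*O*14 = -14*(-61)*14 = 854*14 = 11956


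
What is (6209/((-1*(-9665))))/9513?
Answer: 887/13134735 ≈ 6.7531e-5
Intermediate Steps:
(6209/((-1*(-9665))))/9513 = (6209/9665)*(1/9513) = 887/13134735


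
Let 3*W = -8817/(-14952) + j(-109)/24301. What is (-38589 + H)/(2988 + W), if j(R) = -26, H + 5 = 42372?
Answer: 457576943152/361918921477 ≈ 1.2643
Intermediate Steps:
H = 42367 (H = -5 + 42372 = 42367)
W = 23763685/121116184 (W = (-8817/(-14952) - 26/24301)/3 = (-8817*(-1/14952) - 26*1/24301)/3 = (2939/4984 - 26/24301)/3 = (⅓)*(71291055/121116184) = 23763685/121116184 ≈ 0.19621)
(-38589 + H)/(2988 + W) = (-38589 + 42367)/(2988 + 23763685/121116184) = 3778/(361918921477/121116184) = 3778*(121116184/361918921477) = 457576943152/361918921477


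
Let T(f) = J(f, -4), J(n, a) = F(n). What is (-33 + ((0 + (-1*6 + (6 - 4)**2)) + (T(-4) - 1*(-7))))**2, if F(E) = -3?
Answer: 961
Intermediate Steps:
J(n, a) = -3
T(f) = -3
(-33 + ((0 + (-1*6 + (6 - 4)**2)) + (T(-4) - 1*(-7))))**2 = (-33 + ((0 + (-1*6 + (6 - 4)**2)) + (-3 - 1*(-7))))**2 = (-33 + ((0 + (-6 + 2**2)) + (-3 + 7)))**2 = (-33 + ((0 + (-6 + 4)) + 4))**2 = (-33 + ((0 - 2) + 4))**2 = (-33 + (-2 + 4))**2 = (-33 + 2)**2 = (-31)**2 = 961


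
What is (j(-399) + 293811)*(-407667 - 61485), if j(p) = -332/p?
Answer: -18333040349664/133 ≈ -1.3784e+11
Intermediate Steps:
(j(-399) + 293811)*(-407667 - 61485) = (-332/(-399) + 293811)*(-407667 - 61485) = (-332*(-1/399) + 293811)*(-469152) = (332/399 + 293811)*(-469152) = (117230921/399)*(-469152) = -18333040349664/133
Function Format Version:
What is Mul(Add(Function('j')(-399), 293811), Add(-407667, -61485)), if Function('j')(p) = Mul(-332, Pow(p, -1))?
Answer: Rational(-18333040349664, 133) ≈ -1.3784e+11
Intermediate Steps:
Mul(Add(Function('j')(-399), 293811), Add(-407667, -61485)) = Mul(Add(Mul(-332, Pow(-399, -1)), 293811), Add(-407667, -61485)) = Mul(Add(Mul(-332, Rational(-1, 399)), 293811), -469152) = Mul(Add(Rational(332, 399), 293811), -469152) = Mul(Rational(117230921, 399), -469152) = Rational(-18333040349664, 133)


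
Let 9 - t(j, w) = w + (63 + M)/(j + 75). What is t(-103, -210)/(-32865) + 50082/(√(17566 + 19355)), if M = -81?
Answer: -1019/153370 + 16694*√36921/12307 ≈ 260.64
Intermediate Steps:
t(j, w) = 9 - w + 18/(75 + j) (t(j, w) = 9 - (w + (63 - 81)/(j + 75)) = 9 - (w - 18/(75 + j)) = 9 + (-w + 18/(75 + j)) = 9 - w + 18/(75 + j))
t(-103, -210)/(-32865) + 50082/(√(17566 + 19355)) = ((693 - 75*(-210) + 9*(-103) - 1*(-103)*(-210))/(75 - 103))/(-32865) + 50082/(√(17566 + 19355)) = ((693 + 15750 - 927 - 21630)/(-28))*(-1/32865) + 50082/(√36921) = -1/28*(-6114)*(-1/32865) + 50082*(√36921/36921) = (3057/14)*(-1/32865) + 16694*√36921/12307 = -1019/153370 + 16694*√36921/12307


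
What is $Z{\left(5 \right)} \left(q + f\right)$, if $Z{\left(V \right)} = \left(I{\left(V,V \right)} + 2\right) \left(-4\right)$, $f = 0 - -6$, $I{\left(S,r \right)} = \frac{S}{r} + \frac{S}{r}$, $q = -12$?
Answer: $96$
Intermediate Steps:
$I{\left(S,r \right)} = \frac{2 S}{r}$
$f = 6$ ($f = 0 + 6 = 6$)
$Z{\left(V \right)} = -16$ ($Z{\left(V \right)} = \left(\frac{2 V}{V} + 2\right) \left(-4\right) = \left(2 + 2\right) \left(-4\right) = 4 \left(-4\right) = -16$)
$Z{\left(5 \right)} \left(q + f\right) = - 16 \left(-12 + 6\right) = \left(-16\right) \left(-6\right) = 96$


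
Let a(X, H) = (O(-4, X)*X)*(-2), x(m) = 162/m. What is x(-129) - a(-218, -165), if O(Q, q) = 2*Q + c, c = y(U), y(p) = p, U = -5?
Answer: 243670/43 ≈ 5666.7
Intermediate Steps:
c = -5
O(Q, q) = -5 + 2*Q (O(Q, q) = 2*Q - 5 = -5 + 2*Q)
a(X, H) = 26*X (a(X, H) = ((-5 + 2*(-4))*X)*(-2) = ((-5 - 8)*X)*(-2) = -13*X*(-2) = 26*X)
x(-129) - a(-218, -165) = 162/(-129) - 26*(-218) = 162*(-1/129) - 1*(-5668) = -54/43 + 5668 = 243670/43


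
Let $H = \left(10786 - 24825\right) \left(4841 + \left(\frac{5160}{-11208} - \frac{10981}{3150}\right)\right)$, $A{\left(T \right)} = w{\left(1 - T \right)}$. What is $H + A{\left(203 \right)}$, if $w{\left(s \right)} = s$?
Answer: $- \frac{99895470933347}{1471050} \approx -6.7908 \cdot 10^{7}$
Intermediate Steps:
$A{\left(T \right)} = 1 - T$
$H = - \frac{99895173781247}{1471050}$ ($H = - 14039 \left(4841 + \left(5160 \left(- \frac{1}{11208}\right) - \frac{10981}{3150}\right)\right) = - 14039 \left(4841 - \frac{5805377}{1471050}\right) = \left(-14039\right) \frac{7115547673}{1471050} = - \frac{99895173781247}{1471050} \approx -6.7907 \cdot 10^{7}$)
$H + A{\left(203 \right)} = - \frac{99895173781247}{1471050} + \left(1 - 203\right) = - \frac{99895173781247}{1471050} - 202 = - \frac{99895470933347}{1471050}$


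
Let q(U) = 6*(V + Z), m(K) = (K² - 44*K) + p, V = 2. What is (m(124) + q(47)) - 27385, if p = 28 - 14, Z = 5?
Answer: -17409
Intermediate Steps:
p = 14
m(K) = 14 + K² - 44*K (m(K) = (K² - 44*K) + 14 = 14 + K² - 44*K)
q(U) = 42 (q(U) = 6*(2 + 5) = 6*7 = 42)
(m(124) + q(47)) - 27385 = ((14 + 124² - 44*124) + 42) - 27385 = ((14 + 15376 - 5456) + 42) - 27385 = (9934 + 42) - 27385 = 9976 - 27385 = -17409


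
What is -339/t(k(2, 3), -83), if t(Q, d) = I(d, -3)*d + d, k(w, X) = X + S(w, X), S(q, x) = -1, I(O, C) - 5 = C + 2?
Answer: 339/415 ≈ 0.81687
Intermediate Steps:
I(O, C) = 7 + C (I(O, C) = 5 + (C + 2) = 5 + (2 + C) = 7 + C)
k(w, X) = -1 + X (k(w, X) = X - 1 = -1 + X)
t(Q, d) = 5*d (t(Q, d) = (7 - 3)*d + d = 4*d + d = 5*d)
-339/t(k(2, 3), -83) = -339/(5*(-83)) = -339/(-415) = -339*(-1/415) = 339/415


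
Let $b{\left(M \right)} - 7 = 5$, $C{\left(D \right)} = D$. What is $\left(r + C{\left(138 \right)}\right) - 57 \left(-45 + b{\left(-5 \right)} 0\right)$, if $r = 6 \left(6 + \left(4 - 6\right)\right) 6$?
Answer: $2847$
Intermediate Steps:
$b{\left(M \right)} = 12$ ($b{\left(M \right)} = 7 + 5 = 12$)
$r = 144$ ($r = 6 \left(6 + \left(4 - 6\right)\right) 6 = 6 \left(6 - 2\right) 6 = 6 \cdot 4 \cdot 6 = 24 \cdot 6 = 144$)
$\left(r + C{\left(138 \right)}\right) - 57 \left(-45 + b{\left(-5 \right)} 0\right) = \left(144 + 138\right) - 57 \left(-45 + 12 \cdot 0\right) = 282 - 57 \left(-45 + 0\right) = 282 - -2565 = 282 + 2565 = 2847$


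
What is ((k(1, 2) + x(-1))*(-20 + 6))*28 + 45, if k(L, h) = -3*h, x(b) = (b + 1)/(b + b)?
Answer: 2397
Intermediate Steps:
x(b) = (1 + b)/(2*b) (x(b) = (1 + b)/((2*b)) = (1 + b)*(1/(2*b)) = (1 + b)/(2*b))
((k(1, 2) + x(-1))*(-20 + 6))*28 + 45 = ((-3*2 + (1/2)*(1 - 1)/(-1))*(-20 + 6))*28 + 45 = ((-6 + (1/2)*(-1)*0)*(-14))*28 + 45 = ((-6 + 0)*(-14))*28 + 45 = -6*(-14)*28 + 45 = 84*28 + 45 = 2352 + 45 = 2397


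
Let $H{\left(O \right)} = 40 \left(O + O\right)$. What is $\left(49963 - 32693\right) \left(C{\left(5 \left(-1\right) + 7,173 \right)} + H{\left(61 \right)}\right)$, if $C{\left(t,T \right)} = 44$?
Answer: $85037480$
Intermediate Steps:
$H{\left(O \right)} = 80 O$ ($H{\left(O \right)} = 40 \cdot 2 O = 80 O$)
$\left(49963 - 32693\right) \left(C{\left(5 \left(-1\right) + 7,173 \right)} + H{\left(61 \right)}\right) = \left(49963 - 32693\right) \left(44 + 80 \cdot 61\right) = 17270 \left(44 + 4880\right) = 17270 \cdot 4924 = 85037480$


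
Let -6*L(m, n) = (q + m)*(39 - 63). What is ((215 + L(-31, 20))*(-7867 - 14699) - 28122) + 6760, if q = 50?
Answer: -6588068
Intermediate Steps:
L(m, n) = 200 + 4*m (L(m, n) = -(50 + m)*(39 - 63)/6 = -(50 + m)*(-24)/6 = -(-1200 - 24*m)/6 = 200 + 4*m)
((215 + L(-31, 20))*(-7867 - 14699) - 28122) + 6760 = ((215 + (200 + 4*(-31)))*(-7867 - 14699) - 28122) + 6760 = ((215 + (200 - 124))*(-22566) - 28122) + 6760 = ((215 + 76)*(-22566) - 28122) + 6760 = (291*(-22566) - 28122) + 6760 = (-6566706 - 28122) + 6760 = -6594828 + 6760 = -6588068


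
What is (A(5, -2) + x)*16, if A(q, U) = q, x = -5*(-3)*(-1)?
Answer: -160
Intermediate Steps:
x = -15 (x = 15*(-1) = -15)
(A(5, -2) + x)*16 = (5 - 15)*16 = -10*16 = -160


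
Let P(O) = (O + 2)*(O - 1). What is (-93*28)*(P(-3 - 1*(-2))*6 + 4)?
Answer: 20832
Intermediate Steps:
P(O) = (-1 + O)*(2 + O) (P(O) = (2 + O)*(-1 + O) = (-1 + O)*(2 + O))
(-93*28)*(P(-3 - 1*(-2))*6 + 4) = (-93*28)*((-2 + (-3 - 1*(-2)) + (-3 - 1*(-2))²)*6 + 4) = -2604*((-2 + (-3 + 2) + (-3 + 2)²)*6 + 4) = -2604*((-2 - 1 + (-1)²)*6 + 4) = -2604*((-2 - 1 + 1)*6 + 4) = -2604*(-2*6 + 4) = -2604*(-12 + 4) = -2604*(-8) = 20832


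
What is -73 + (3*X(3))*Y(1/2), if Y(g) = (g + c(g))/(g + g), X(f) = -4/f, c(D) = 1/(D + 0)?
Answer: -83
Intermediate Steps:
c(D) = 1/D
Y(g) = (g + 1/g)/(2*g) (Y(g) = (g + 1/g)/(g + g) = (g + 1/g)/((2*g)) = (g + 1/g)*(1/(2*g)) = (g + 1/g)/(2*g))
-73 + (3*X(3))*Y(1/2) = -73 + (3*(-4/3))*((1 + (1/2)²)/(2*(1/2)²)) = -73 + (3*(-4*⅓))*((1 + (½)²)/(2*2⁻²)) = -73 + (3*(-4/3))*((½)*4*(1 + ¼)) = -73 - 2*4*5/4 = -73 - 4*5/2 = -73 - 10 = -83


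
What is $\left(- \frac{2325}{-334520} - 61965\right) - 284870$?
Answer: $- \frac{23204648375}{66904} \approx -3.4684 \cdot 10^{5}$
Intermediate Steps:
$\left(- \frac{2325}{-334520} - 61965\right) - 284870 = \left(\left(-2325\right) \left(- \frac{1}{334520}\right) - 61965\right) - 284870 = \left(\frac{465}{66904} - 61965\right) - 284870 = - \frac{4145705895}{66904} - 284870 = - \frac{23204648375}{66904}$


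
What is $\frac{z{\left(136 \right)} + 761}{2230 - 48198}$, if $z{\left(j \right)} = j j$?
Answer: $- \frac{19257}{45968} \approx -0.41892$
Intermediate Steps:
$z{\left(j \right)} = j^{2}$
$\frac{z{\left(136 \right)} + 761}{2230 - 48198} = \frac{136^{2} + 761}{2230 - 48198} = \frac{18496 + 761}{-45968} = 19257 \left(- \frac{1}{45968}\right) = - \frac{19257}{45968}$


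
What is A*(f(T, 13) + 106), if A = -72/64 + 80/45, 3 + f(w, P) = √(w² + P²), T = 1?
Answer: 4841/72 + 47*√170/72 ≈ 75.747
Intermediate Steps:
f(w, P) = -3 + √(P² + w²) (f(w, P) = -3 + √(w² + P²) = -3 + √(P² + w²))
A = 47/72 (A = -72*1/64 + 80*(1/45) = -9/8 + 16/9 = 47/72 ≈ 0.65278)
A*(f(T, 13) + 106) = 47*((-3 + √(13² + 1²)) + 106)/72 = 47*((-3 + √(169 + 1)) + 106)/72 = 47*((-3 + √170) + 106)/72 = 47*(103 + √170)/72 = 4841/72 + 47*√170/72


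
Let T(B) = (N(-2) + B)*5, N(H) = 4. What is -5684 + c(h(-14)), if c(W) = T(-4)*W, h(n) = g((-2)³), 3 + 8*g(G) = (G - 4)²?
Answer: -5684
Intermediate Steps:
g(G) = -3/8 + (-4 + G)²/8 (g(G) = -3/8 + (G - 4)²/8 = -3/8 + (-4 + G)²/8)
T(B) = 20 + 5*B (T(B) = (4 + B)*5 = 20 + 5*B)
h(n) = 141/8 (h(n) = -3/8 + (-4 + (-2)³)²/8 = -3/8 + (-4 - 8)²/8 = -3/8 + (⅛)*(-12)² = -3/8 + (⅛)*144 = -3/8 + 18 = 141/8)
c(W) = 0 (c(W) = (20 + 5*(-4))*W = (20 - 20)*W = 0*W = 0)
-5684 + c(h(-14)) = -5684 + 0 = -5684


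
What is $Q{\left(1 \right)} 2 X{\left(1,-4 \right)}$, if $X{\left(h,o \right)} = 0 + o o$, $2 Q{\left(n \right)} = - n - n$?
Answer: $-32$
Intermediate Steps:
$Q{\left(n \right)} = - n$ ($Q{\left(n \right)} = \frac{- n - n}{2} = \frac{\left(-2\right) n}{2} = - n$)
$X{\left(h,o \right)} = o^{2}$ ($X{\left(h,o \right)} = 0 + o^{2} = o^{2}$)
$Q{\left(1 \right)} 2 X{\left(1,-4 \right)} = \left(-1\right) 1 \cdot 2 \left(-4\right)^{2} = \left(-1\right) 2 \cdot 16 = \left(-2\right) 16 = -32$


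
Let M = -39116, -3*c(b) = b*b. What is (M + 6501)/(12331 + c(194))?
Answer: 97845/643 ≈ 152.17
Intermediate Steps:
c(b) = -b²/3 (c(b) = -b*b/3 = -b²/3)
(M + 6501)/(12331 + c(194)) = (-39116 + 6501)/(12331 - ⅓*194²) = -32615/(12331 - ⅓*37636) = -32615/(12331 - 37636/3) = -32615/(-643/3) = -32615*(-3/643) = 97845/643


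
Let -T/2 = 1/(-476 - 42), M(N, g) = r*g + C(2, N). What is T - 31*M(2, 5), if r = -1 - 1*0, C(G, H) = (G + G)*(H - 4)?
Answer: 104378/259 ≈ 403.00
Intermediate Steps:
C(G, H) = 2*G*(-4 + H) (C(G, H) = (2*G)*(-4 + H) = 2*G*(-4 + H))
r = -1 (r = -1 + 0 = -1)
M(N, g) = -16 - g + 4*N (M(N, g) = -g + 2*2*(-4 + N) = -g + (-16 + 4*N) = -16 - g + 4*N)
T = 1/259 (T = -2/(-476 - 42) = -2/(-518) = -2*(-1/518) = 1/259 ≈ 0.0038610)
T - 31*M(2, 5) = 1/259 - 31*(-16 - 1*5 + 4*2) = 1/259 - 31*(-16 - 5 + 8) = 1/259 - 31*(-13) = 1/259 + 403 = 104378/259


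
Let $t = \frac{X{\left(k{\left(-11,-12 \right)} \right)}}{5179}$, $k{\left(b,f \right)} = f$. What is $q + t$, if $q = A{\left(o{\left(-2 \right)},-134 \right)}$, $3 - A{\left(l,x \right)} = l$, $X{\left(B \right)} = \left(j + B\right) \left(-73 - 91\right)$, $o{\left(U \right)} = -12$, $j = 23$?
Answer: $\frac{75881}{5179} \approx 14.652$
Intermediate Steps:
$X{\left(B \right)} = -3772 - 164 B$ ($X{\left(B \right)} = \left(23 + B\right) \left(-73 - 91\right) = \left(23 + B\right) \left(-164\right) = -3772 - 164 B$)
$A{\left(l,x \right)} = 3 - l$
$t = - \frac{1804}{5179}$ ($t = \frac{-3772 - -1968}{5179} = \left(-3772 + 1968\right) \frac{1}{5179} = \left(-1804\right) \frac{1}{5179} = - \frac{1804}{5179} \approx -0.34833$)
$q = 15$ ($q = 3 - -12 = 3 + 12 = 15$)
$q + t = 15 - \frac{1804}{5179} = \frac{75881}{5179}$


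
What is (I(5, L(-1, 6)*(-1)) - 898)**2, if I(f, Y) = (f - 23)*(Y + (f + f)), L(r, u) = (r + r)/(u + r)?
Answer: 29441476/25 ≈ 1.1777e+6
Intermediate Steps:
L(r, u) = 2*r/(r + u) (L(r, u) = (2*r)/(r + u) = 2*r/(r + u))
I(f, Y) = (-23 + f)*(Y + 2*f)
(I(5, L(-1, 6)*(-1)) - 898)**2 = ((-46*5 - 23*2*(-1)/(-1 + 6)*(-1) + 2*5**2 + ((2*(-1)/(-1 + 6))*(-1))*5) - 898)**2 = ((-230 - 23*2*(-1)/5*(-1) + 2*25 + ((2*(-1)/5)*(-1))*5) - 898)**2 = ((-230 - 23*2*(-1)*(1/5)*(-1) + 50 + ((2*(-1)*(1/5))*(-1))*5) - 898)**2 = ((-230 - (-46)*(-1)/5 + 50 - 2/5*(-1)*5) - 898)**2 = ((-230 - 23*2/5 + 50 + (2/5)*5) - 898)**2 = ((-230 - 46/5 + 50 + 2) - 898)**2 = (-936/5 - 898)**2 = (-5426/5)**2 = 29441476/25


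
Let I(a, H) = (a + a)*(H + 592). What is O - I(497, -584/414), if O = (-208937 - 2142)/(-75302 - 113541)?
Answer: -22947872136031/39090501 ≈ -5.8705e+5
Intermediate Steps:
I(a, H) = 2*a*(592 + H) (I(a, H) = (2*a)*(592 + H) = 2*a*(592 + H))
O = 211079/188843 (O = -211079/(-188843) = -211079*(-1/188843) = 211079/188843 ≈ 1.1177)
O - I(497, -584/414) = 211079/188843 - 2*497*(592 - 584/414) = 211079/188843 - 2*497*(592 - 584*1/414) = 211079/188843 - 2*497*(592 - 292/207) = 211079/188843 - 2*497*122252/207 = 211079/188843 - 1*121518488/207 = 211079/188843 - 121518488/207 = -22947872136031/39090501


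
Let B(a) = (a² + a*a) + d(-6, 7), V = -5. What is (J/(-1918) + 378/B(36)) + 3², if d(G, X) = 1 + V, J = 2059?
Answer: 5008796/620473 ≈ 8.0725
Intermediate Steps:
d(G, X) = -4 (d(G, X) = 1 - 5 = -4)
B(a) = -4 + 2*a² (B(a) = (a² + a*a) - 4 = (a² + a²) - 4 = 2*a² - 4 = -4 + 2*a²)
(J/(-1918) + 378/B(36)) + 3² = (2059/(-1918) + 378/(-4 + 2*36²)) + 3² = (2059*(-1/1918) + 378/(-4 + 2*1296)) + 9 = (-2059/1918 + 378/(-4 + 2592)) + 9 = (-2059/1918 + 378/2588) + 9 = (-2059/1918 + 378*(1/2588)) + 9 = (-2059/1918 + 189/1294) + 9 = -575461/620473 + 9 = 5008796/620473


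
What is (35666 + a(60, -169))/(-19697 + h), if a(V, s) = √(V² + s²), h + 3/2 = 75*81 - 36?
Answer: -4196/1607 - 2*√32161/27319 ≈ -2.6242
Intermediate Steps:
h = 12075/2 (h = -3/2 + (75*81 - 36) = -3/2 + (6075 - 36) = -3/2 + 6039 = 12075/2 ≈ 6037.5)
(35666 + a(60, -169))/(-19697 + h) = (35666 + √(60² + (-169)²))/(-19697 + 12075/2) = (35666 + √(3600 + 28561))/(-27319/2) = (35666 + √32161)*(-2/27319) = -4196/1607 - 2*√32161/27319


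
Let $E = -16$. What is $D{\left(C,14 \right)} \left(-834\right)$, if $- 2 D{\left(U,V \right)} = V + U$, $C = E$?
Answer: $-834$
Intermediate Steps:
$C = -16$
$D{\left(U,V \right)} = - \frac{U}{2} - \frac{V}{2}$ ($D{\left(U,V \right)} = - \frac{V + U}{2} = - \frac{U + V}{2} = - \frac{U}{2} - \frac{V}{2}$)
$D{\left(C,14 \right)} \left(-834\right) = \left(\left(- \frac{1}{2}\right) \left(-16\right) - 7\right) \left(-834\right) = \left(8 - 7\right) \left(-834\right) = 1 \left(-834\right) = -834$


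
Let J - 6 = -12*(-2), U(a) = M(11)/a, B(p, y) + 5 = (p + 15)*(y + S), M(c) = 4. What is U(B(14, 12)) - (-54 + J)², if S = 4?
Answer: -264380/459 ≈ -575.99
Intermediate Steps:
B(p, y) = -5 + (4 + y)*(15 + p) (B(p, y) = -5 + (p + 15)*(y + 4) = -5 + (15 + p)*(4 + y) = -5 + (4 + y)*(15 + p))
U(a) = 4/a
J = 30 (J = 6 - 12*(-2) = 6 + 24 = 30)
U(B(14, 12)) - (-54 + J)² = 4/(55 + 4*14 + 15*12 + 14*12) - (-54 + 30)² = 4/(55 + 56 + 180 + 168) - 1*(-24)² = 4/459 - 1*576 = 4*(1/459) - 576 = 4/459 - 576 = -264380/459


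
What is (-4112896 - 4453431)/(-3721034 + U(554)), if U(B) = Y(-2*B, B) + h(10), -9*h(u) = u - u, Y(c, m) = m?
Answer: 372449/161760 ≈ 2.3025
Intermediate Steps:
h(u) = 0 (h(u) = -(u - u)/9 = -1/9*0 = 0)
U(B) = B (U(B) = B + 0 = B)
(-4112896 - 4453431)/(-3721034 + U(554)) = (-4112896 - 4453431)/(-3721034 + 554) = -8566327/(-3720480) = -8566327*(-1/3720480) = 372449/161760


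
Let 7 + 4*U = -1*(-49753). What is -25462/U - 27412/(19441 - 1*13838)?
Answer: -967145848/139363419 ≈ -6.9397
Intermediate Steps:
U = 24873/2 (U = -7/4 + (-1*(-49753))/4 = -7/4 + (¼)*49753 = -7/4 + 49753/4 = 24873/2 ≈ 12437.)
-25462/U - 27412/(19441 - 1*13838) = -25462/24873/2 - 27412/(19441 - 1*13838) = -25462*2/24873 - 27412/(19441 - 13838) = -50924/24873 - 27412/5603 = -967145848/139363419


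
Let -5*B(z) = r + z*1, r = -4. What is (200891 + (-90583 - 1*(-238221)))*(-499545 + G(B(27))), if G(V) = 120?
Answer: -174064095825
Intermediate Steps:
B(z) = ⅘ - z/5 (B(z) = -(-4 + z*1)/5 = -(-4 + z)/5 = ⅘ - z/5)
(200891 + (-90583 - 1*(-238221)))*(-499545 + G(B(27))) = (200891 + (-90583 - 1*(-238221)))*(-499545 + 120) = (200891 + (-90583 + 238221))*(-499425) = (200891 + 147638)*(-499425) = 348529*(-499425) = -174064095825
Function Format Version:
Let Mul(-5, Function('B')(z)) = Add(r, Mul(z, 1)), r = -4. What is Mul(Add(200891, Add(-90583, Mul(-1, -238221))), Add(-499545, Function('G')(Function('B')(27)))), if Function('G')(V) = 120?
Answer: -174064095825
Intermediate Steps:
Function('B')(z) = Add(Rational(4, 5), Mul(Rational(-1, 5), z)) (Function('B')(z) = Mul(Rational(-1, 5), Add(-4, Mul(z, 1))) = Mul(Rational(-1, 5), Add(-4, z)) = Add(Rational(4, 5), Mul(Rational(-1, 5), z)))
Mul(Add(200891, Add(-90583, Mul(-1, -238221))), Add(-499545, Function('G')(Function('B')(27)))) = Mul(Add(200891, Add(-90583, Mul(-1, -238221))), Add(-499545, 120)) = Mul(Add(200891, Add(-90583, 238221)), -499425) = Mul(Add(200891, 147638), -499425) = Mul(348529, -499425) = -174064095825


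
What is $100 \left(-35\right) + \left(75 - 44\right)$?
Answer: $-3469$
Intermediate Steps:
$100 \left(-35\right) + \left(75 - 44\right) = -3500 + 31 = -3469$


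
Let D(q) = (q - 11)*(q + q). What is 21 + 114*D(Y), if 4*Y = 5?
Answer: -11031/4 ≈ -2757.8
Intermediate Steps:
Y = 5/4 (Y = (1/4)*5 = 5/4 ≈ 1.2500)
D(q) = 2*q*(-11 + q) (D(q) = (-11 + q)*(2*q) = 2*q*(-11 + q))
21 + 114*D(Y) = 21 + 114*(2*(5/4)*(-11 + 5/4)) = 21 + 114*(2*(5/4)*(-39/4)) = 21 + 114*(-195/8) = 21 - 11115/4 = -11031/4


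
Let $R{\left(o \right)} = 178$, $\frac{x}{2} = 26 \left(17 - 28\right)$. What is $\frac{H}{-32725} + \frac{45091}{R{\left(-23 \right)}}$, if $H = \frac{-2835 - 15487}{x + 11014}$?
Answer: $\frac{7704124763133}{30412586050} \approx 253.32$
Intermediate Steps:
$x = -572$ ($x = 2 \cdot 26 \left(17 - 28\right) = 2 \cdot 26 \left(-11\right) = 2 \left(-286\right) = -572$)
$H = - \frac{9161}{5221}$ ($H = \frac{-2835 - 15487}{-572 + 11014} = - \frac{18322}{10442} = \left(-18322\right) \frac{1}{10442} = - \frac{9161}{5221} \approx -1.7546$)
$\frac{H}{-32725} + \frac{45091}{R{\left(-23 \right)}} = - \frac{9161}{5221 \left(-32725\right)} + \frac{45091}{178} = \left(- \frac{9161}{5221}\right) \left(- \frac{1}{32725}\right) + 45091 \cdot \frac{1}{178} = \frac{9161}{170857225} + \frac{45091}{178} = \frac{7704124763133}{30412586050}$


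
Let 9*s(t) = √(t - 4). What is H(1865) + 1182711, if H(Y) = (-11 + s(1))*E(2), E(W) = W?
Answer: 1182689 + 2*I*√3/9 ≈ 1.1827e+6 + 0.3849*I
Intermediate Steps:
s(t) = √(-4 + t)/9 (s(t) = √(t - 4)/9 = √(-4 + t)/9)
H(Y) = -22 + 2*I*√3/9 (H(Y) = (-11 + √(-4 + 1)/9)*2 = (-11 + √(-3)/9)*2 = (-11 + (I*√3)/9)*2 = (-11 + I*√3/9)*2 = -22 + 2*I*√3/9)
H(1865) + 1182711 = (-22 + 2*I*√3/9) + 1182711 = 1182689 + 2*I*√3/9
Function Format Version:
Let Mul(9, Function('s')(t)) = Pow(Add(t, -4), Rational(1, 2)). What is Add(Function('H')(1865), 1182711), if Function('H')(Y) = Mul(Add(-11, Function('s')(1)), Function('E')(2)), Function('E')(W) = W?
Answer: Add(1182689, Mul(Rational(2, 9), I, Pow(3, Rational(1, 2)))) ≈ Add(1.1827e+6, Mul(0.38490, I))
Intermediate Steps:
Function('s')(t) = Mul(Rational(1, 9), Pow(Add(-4, t), Rational(1, 2))) (Function('s')(t) = Mul(Rational(1, 9), Pow(Add(t, -4), Rational(1, 2))) = Mul(Rational(1, 9), Pow(Add(-4, t), Rational(1, 2))))
Function('H')(Y) = Add(-22, Mul(Rational(2, 9), I, Pow(3, Rational(1, 2)))) (Function('H')(Y) = Mul(Add(-11, Mul(Rational(1, 9), Pow(Add(-4, 1), Rational(1, 2)))), 2) = Mul(Add(-11, Mul(Rational(1, 9), Pow(-3, Rational(1, 2)))), 2) = Mul(Add(-11, Mul(Rational(1, 9), Mul(I, Pow(3, Rational(1, 2))))), 2) = Mul(Add(-11, Mul(Rational(1, 9), I, Pow(3, Rational(1, 2)))), 2) = Add(-22, Mul(Rational(2, 9), I, Pow(3, Rational(1, 2)))))
Add(Function('H')(1865), 1182711) = Add(Add(-22, Mul(Rational(2, 9), I, Pow(3, Rational(1, 2)))), 1182711) = Add(1182689, Mul(Rational(2, 9), I, Pow(3, Rational(1, 2))))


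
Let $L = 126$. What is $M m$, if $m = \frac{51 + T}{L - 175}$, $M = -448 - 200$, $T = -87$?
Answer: $- \frac{23328}{49} \approx -476.08$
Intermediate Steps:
$M = -648$
$m = \frac{36}{49}$ ($m = \frac{51 - 87}{126 - 175} = - \frac{36}{-49} = \left(-36\right) \left(- \frac{1}{49}\right) = \frac{36}{49} \approx 0.73469$)
$M m = \left(-648\right) \frac{36}{49} = - \frac{23328}{49}$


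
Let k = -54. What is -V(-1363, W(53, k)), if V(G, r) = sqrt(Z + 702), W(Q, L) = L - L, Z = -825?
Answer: -I*sqrt(123) ≈ -11.091*I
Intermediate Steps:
W(Q, L) = 0
V(G, r) = I*sqrt(123) (V(G, r) = sqrt(-825 + 702) = sqrt(-123) = I*sqrt(123))
-V(-1363, W(53, k)) = -I*sqrt(123)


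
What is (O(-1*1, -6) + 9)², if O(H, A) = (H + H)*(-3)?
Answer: 225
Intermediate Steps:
O(H, A) = -6*H (O(H, A) = (2*H)*(-3) = -6*H)
(O(-1*1, -6) + 9)² = (-(-6) + 9)² = (-6*(-1) + 9)² = (6 + 9)² = 15² = 225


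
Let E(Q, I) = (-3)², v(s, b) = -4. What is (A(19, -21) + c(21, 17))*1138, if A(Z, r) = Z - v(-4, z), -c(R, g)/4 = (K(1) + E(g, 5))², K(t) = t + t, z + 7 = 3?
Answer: -524618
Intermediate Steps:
z = -4 (z = -7 + 3 = -4)
K(t) = 2*t
E(Q, I) = 9
c(R, g) = -484 (c(R, g) = -4*(2*1 + 9)² = -4*(2 + 9)² = -4*11² = -4*121 = -484)
A(Z, r) = 4 + Z (A(Z, r) = Z - 1*(-4) = Z + 4 = 4 + Z)
(A(19, -21) + c(21, 17))*1138 = ((4 + 19) - 484)*1138 = (23 - 484)*1138 = -461*1138 = -524618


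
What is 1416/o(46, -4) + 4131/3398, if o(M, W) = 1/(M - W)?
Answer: 240582531/3398 ≈ 70801.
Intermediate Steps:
1416/o(46, -4) + 4131/3398 = 1416/(1/(46 - 1*(-4))) + 4131/3398 = 1416/(1/(46 + 4)) + 4131*(1/3398) = 1416/(1/50) + 4131/3398 = 1416*50 + 4131/3398 = 70800 + 4131/3398 = 240582531/3398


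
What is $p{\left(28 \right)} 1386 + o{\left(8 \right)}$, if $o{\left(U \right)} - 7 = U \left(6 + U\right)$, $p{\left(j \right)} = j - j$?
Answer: $119$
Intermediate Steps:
$p{\left(j \right)} = 0$
$o{\left(U \right)} = 7 + U \left(6 + U\right)$
$p{\left(28 \right)} 1386 + o{\left(8 \right)} = 0 \cdot 1386 + \left(7 + 8^{2} + 6 \cdot 8\right) = 0 + \left(7 + 64 + 48\right) = 0 + 119 = 119$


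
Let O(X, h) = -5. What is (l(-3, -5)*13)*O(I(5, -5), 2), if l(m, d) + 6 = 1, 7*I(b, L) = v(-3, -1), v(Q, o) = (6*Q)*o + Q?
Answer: 325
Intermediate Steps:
v(Q, o) = Q + 6*Q*o (v(Q, o) = 6*Q*o + Q = Q + 6*Q*o)
I(b, L) = 15/7 (I(b, L) = (-3*(1 + 6*(-1)))/7 = (-3*(1 - 6))/7 = (-3*(-5))/7 = (1/7)*15 = 15/7)
l(m, d) = -5 (l(m, d) = -6 + 1 = -5)
(l(-3, -5)*13)*O(I(5, -5), 2) = -5*13*(-5) = -65*(-5) = 325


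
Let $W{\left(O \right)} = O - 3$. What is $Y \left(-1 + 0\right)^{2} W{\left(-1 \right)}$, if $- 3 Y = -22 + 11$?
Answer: $- \frac{44}{3} \approx -14.667$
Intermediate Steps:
$W{\left(O \right)} = -3 + O$
$Y = \frac{11}{3}$ ($Y = - \frac{-22 + 11}{3} = \left(- \frac{1}{3}\right) \left(-11\right) = \frac{11}{3} \approx 3.6667$)
$Y \left(-1 + 0\right)^{2} W{\left(-1 \right)} = \frac{11 \left(-1 + 0\right)^{2}}{3} \left(-3 - 1\right) = \frac{11 \left(-1\right)^{2}}{3} \left(-4\right) = \frac{11}{3} \cdot 1 \left(-4\right) = \frac{11}{3} \left(-4\right) = - \frac{44}{3}$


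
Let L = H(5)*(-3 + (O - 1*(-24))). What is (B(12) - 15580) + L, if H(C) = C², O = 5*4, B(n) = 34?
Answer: -14521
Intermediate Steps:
O = 20
L = 1025 (L = 5²*(-3 + (20 - 1*(-24))) = 25*(-3 + (20 + 24)) = 25*(-3 + 44) = 25*41 = 1025)
(B(12) - 15580) + L = (34 - 15580) + 1025 = -15546 + 1025 = -14521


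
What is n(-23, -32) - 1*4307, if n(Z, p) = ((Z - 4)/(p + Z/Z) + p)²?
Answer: -3207802/961 ≈ -3338.0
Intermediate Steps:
n(Z, p) = (p + (-4 + Z)/(1 + p))² (n(Z, p) = ((-4 + Z)/(p + 1) + p)² = ((-4 + Z)/(1 + p) + p)² = (p + (-4 + Z)/(1 + p))²)
n(-23, -32) - 1*4307 = (-4 - 23 - 32 + (-32)²)²/(1 - 32)² - 1*4307 = (-4 - 23 - 32 + 1024)²/(-31)² - 4307 = (1/961)*965² - 4307 = (1/961)*931225 - 4307 = 931225/961 - 4307 = -3207802/961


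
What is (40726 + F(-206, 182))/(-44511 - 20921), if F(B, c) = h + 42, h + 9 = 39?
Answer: -20399/32716 ≈ -0.62352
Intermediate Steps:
h = 30 (h = -9 + 39 = 30)
F(B, c) = 72 (F(B, c) = 30 + 42 = 72)
(40726 + F(-206, 182))/(-44511 - 20921) = (40726 + 72)/(-44511 - 20921) = 40798/(-65432) = 40798*(-1/65432) = -20399/32716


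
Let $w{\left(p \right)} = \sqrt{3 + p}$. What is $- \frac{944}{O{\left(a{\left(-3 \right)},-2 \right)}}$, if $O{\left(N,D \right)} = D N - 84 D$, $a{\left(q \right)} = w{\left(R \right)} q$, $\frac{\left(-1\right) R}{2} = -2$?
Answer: $- \frac{1888}{333} + \frac{472 \sqrt{7}}{2331} \approx -5.1339$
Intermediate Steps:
$R = 4$ ($R = \left(-2\right) \left(-2\right) = 4$)
$a{\left(q \right)} = q \sqrt{7}$ ($a{\left(q \right)} = \sqrt{3 + 4} q = \sqrt{7} q = q \sqrt{7}$)
$O{\left(N,D \right)} = - 84 D + D N$
$- \frac{944}{O{\left(a{\left(-3 \right)},-2 \right)}} = - \frac{944}{\left(-2\right) \left(-84 - 3 \sqrt{7}\right)} = - \frac{944}{168 + 6 \sqrt{7}}$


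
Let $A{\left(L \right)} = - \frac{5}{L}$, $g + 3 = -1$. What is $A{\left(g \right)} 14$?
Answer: $\frac{35}{2} \approx 17.5$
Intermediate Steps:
$g = -4$ ($g = -3 - 1 = -4$)
$A{\left(g \right)} 14 = - \frac{5}{-4} \cdot 14 = \left(-5\right) \left(- \frac{1}{4}\right) 14 = \frac{5}{4} \cdot 14 = \frac{35}{2}$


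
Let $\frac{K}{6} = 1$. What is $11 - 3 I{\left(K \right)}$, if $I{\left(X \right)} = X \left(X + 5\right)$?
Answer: $-187$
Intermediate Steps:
$K = 6$ ($K = 6 \cdot 1 = 6$)
$I{\left(X \right)} = X \left(5 + X\right)$
$11 - 3 I{\left(K \right)} = 11 - 3 \cdot 6 \left(5 + 6\right) = 11 - 3 \cdot 6 \cdot 11 = 11 - 198 = -187$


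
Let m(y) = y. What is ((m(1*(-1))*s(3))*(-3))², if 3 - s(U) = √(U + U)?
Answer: 135 - 54*√6 ≈ 2.7276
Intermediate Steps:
s(U) = 3 - √2*√U (s(U) = 3 - √(U + U) = 3 - √(2*U) = 3 - √2*√U)
((m(1*(-1))*s(3))*(-3))² = (((1*(-1))*(3 - √2*√3))*(-3))² = (-(3 - √6)*(-3))² = ((-3 + √6)*(-3))² = (9 - 3*√6)²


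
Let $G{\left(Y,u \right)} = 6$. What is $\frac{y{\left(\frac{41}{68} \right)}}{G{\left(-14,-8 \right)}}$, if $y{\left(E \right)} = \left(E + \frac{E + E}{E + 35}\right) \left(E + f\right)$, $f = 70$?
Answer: $\frac{503322437}{67168224} \approx 7.4935$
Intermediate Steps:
$y{\left(E \right)} = \left(70 + E\right) \left(E + \frac{2 E}{35 + E}\right)$ ($y{\left(E \right)} = \left(E + \frac{E + E}{E + 35}\right) \left(E + 70\right) = \left(E + \frac{2 E}{35 + E}\right) \left(70 + E\right) = \left(70 + E\right) \left(E + \frac{2 E}{35 + E}\right)$)
$\frac{y{\left(\frac{41}{68} \right)}}{G{\left(-14,-8 \right)}} = \frac{\frac{41}{68} \frac{1}{35 + \frac{41}{68}} \left(2590 + \left(\frac{41}{68}\right)^{2} + 107 \cdot \frac{41}{68}\right)}{6} = \frac{41 \cdot \frac{1}{68} \left(2590 + \left(41 \cdot \frac{1}{68}\right)^{2} + 107 \cdot 41 \cdot \frac{1}{68}\right)}{35 + 41 \cdot \frac{1}{68}} \cdot \frac{1}{6} = \frac{41 \left(2590 + \left(\frac{41}{68}\right)^{2} + 107 \cdot \frac{41}{68}\right)}{68 \left(35 + \frac{41}{68}\right)} \frac{1}{6} = \frac{41 \left(2590 + \frac{1681}{4624} + \frac{4387}{68}\right)}{68 \cdot \frac{2421}{68}} \cdot \frac{1}{6} = \frac{41}{68} \cdot \frac{68}{2421} \cdot \frac{12276157}{4624} \cdot \frac{1}{6} = \frac{503322437}{11194704} \cdot \frac{1}{6} = \frac{503322437}{67168224}$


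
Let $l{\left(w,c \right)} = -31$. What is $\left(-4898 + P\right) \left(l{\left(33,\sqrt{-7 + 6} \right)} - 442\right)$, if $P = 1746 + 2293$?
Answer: $406307$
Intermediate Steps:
$P = 4039$
$\left(-4898 + P\right) \left(l{\left(33,\sqrt{-7 + 6} \right)} - 442\right) = \left(-4898 + 4039\right) \left(-31 - 442\right) = \left(-859\right) \left(-473\right) = 406307$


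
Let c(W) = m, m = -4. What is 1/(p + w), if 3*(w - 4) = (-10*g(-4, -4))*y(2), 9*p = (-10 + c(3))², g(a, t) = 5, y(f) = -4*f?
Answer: 9/1432 ≈ 0.0062849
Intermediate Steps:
c(W) = -4
p = 196/9 (p = (-10 - 4)²/9 = (⅑)*(-14)² = (⅑)*196 = 196/9 ≈ 21.778)
w = 412/3 (w = 4 + ((-10*5)*(-4*2))/3 = 4 + (-50*(-8))/3 = 4 + (⅓)*400 = 4 + 400/3 = 412/3 ≈ 137.33)
1/(p + w) = 1/(196/9 + 412/3) = 1/(1432/9) = 9/1432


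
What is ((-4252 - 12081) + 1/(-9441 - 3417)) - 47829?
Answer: -824994997/12858 ≈ -64162.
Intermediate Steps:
((-4252 - 12081) + 1/(-9441 - 3417)) - 47829 = (-16333 + 1/(-12858)) - 47829 = (-16333 - 1/12858) - 47829 = -210009715/12858 - 47829 = -824994997/12858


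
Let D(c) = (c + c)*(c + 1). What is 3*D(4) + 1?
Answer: 121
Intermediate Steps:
D(c) = 2*c*(1 + c) (D(c) = (2*c)*(1 + c) = 2*c*(1 + c))
3*D(4) + 1 = 3*(2*4*(1 + 4)) + 1 = 3*(2*4*5) + 1 = 3*40 + 1 = 120 + 1 = 121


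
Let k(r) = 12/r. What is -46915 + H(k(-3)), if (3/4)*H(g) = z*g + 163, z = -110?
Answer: -46111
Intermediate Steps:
H(g) = 652/3 - 440*g/3 (H(g) = 4*(-110*g + 163)/3 = 4*(163 - 110*g)/3 = 652/3 - 440*g/3)
-46915 + H(k(-3)) = -46915 + (652/3 - 1760/(-3)) = -46915 + (652/3 - 1760*(-1)/3) = -46915 + (652/3 - 440/3*(-4)) = -46915 + (652/3 + 1760/3) = -46915 + 804 = -46111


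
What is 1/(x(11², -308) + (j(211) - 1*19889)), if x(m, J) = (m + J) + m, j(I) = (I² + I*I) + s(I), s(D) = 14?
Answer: 1/69101 ≈ 1.4472e-5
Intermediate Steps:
j(I) = 14 + 2*I² (j(I) = (I² + I*I) + 14 = (I² + I²) + 14 = 2*I² + 14 = 14 + 2*I²)
x(m, J) = J + 2*m (x(m, J) = (J + m) + m = J + 2*m)
1/(x(11², -308) + (j(211) - 1*19889)) = 1/((-308 + 2*11²) + ((14 + 2*211²) - 1*19889)) = 1/((-308 + 2*121) + ((14 + 2*44521) - 19889)) = 1/((-308 + 242) + ((14 + 89042) - 19889)) = 1/(-66 + (89056 - 19889)) = 1/(-66 + 69167) = 1/69101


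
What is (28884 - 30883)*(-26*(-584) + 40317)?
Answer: -110946499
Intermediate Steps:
(28884 - 30883)*(-26*(-584) + 40317) = -1999*(15184 + 40317) = -1999*55501 = -110946499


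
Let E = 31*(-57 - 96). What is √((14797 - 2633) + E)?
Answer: √7421 ≈ 86.145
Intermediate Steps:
E = -4743 (E = 31*(-153) = -4743)
√((14797 - 2633) + E) = √((14797 - 2633) - 4743) = √(12164 - 4743) = √7421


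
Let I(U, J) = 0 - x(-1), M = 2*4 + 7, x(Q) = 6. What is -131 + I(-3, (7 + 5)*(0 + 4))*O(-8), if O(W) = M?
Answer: -221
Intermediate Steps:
M = 15 (M = 8 + 7 = 15)
O(W) = 15
I(U, J) = -6 (I(U, J) = 0 - 1*6 = 0 - 6 = -6)
-131 + I(-3, (7 + 5)*(0 + 4))*O(-8) = -131 - 6*15 = -131 - 90 = -221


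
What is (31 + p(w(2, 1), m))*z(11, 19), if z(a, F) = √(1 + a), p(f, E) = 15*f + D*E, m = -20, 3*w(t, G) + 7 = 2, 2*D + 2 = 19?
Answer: -328*√3 ≈ -568.11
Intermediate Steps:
D = 17/2 (D = -1 + (½)*19 = -1 + 19/2 = 17/2 ≈ 8.5000)
w(t, G) = -5/3 (w(t, G) = -7/3 + (⅓)*2 = -7/3 + ⅔ = -5/3)
p(f, E) = 15*f + 17*E/2
(31 + p(w(2, 1), m))*z(11, 19) = (31 + (15*(-5/3) + (17/2)*(-20)))*√(1 + 11) = (31 + (-25 - 170))*√12 = (31 - 195)*(2*√3) = -328*√3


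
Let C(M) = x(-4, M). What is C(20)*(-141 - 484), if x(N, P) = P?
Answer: -12500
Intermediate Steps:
C(M) = M
C(20)*(-141 - 484) = 20*(-141 - 484) = 20*(-625) = -12500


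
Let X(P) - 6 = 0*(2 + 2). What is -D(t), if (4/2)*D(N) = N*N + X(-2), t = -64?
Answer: -2051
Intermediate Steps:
X(P) = 6 (X(P) = 6 + 0*(2 + 2) = 6 + 0*4 = 6 + 0 = 6)
D(N) = 3 + N²/2 (D(N) = (N*N + 6)/2 = (N² + 6)/2 = (6 + N²)/2 = 3 + N²/2)
-D(t) = -(3 + (½)*(-64)²) = -(3 + (½)*4096) = -(3 + 2048) = -1*2051 = -2051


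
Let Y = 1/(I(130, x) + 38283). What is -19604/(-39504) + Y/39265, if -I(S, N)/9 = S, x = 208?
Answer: 2380647594107/4797240482940 ≈ 0.49625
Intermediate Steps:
I(S, N) = -9*S
Y = 1/37113 (Y = 1/(-9*130 + 38283) = 1/(-1170 + 38283) = 1/37113 ≈ 2.6945e-5)
-19604/(-39504) + Y/39265 = -19604/(-39504) + (1/37113)/39265 = -19604*(-1/39504) + (1/37113)*(1/39265) = 4901/9876 + 1/1457241945 = 2380647594107/4797240482940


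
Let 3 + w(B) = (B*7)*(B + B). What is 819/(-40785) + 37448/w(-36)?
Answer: 504153067/246626895 ≈ 2.0442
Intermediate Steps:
w(B) = -3 + 14*B² (w(B) = -3 + (B*7)*(B + B) = -3 + (7*B)*(2*B) = -3 + 14*B²)
819/(-40785) + 37448/w(-36) = 819/(-40785) + 37448/(-3 + 14*(-36)²) = 819*(-1/40785) + 37448/(-3 + 14*1296) = -273/13595 + 37448/(-3 + 18144) = -273/13595 + 37448/18141 = 504153067/246626895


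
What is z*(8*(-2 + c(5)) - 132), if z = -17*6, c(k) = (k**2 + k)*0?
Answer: 15096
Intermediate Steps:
c(k) = 0 (c(k) = (k + k**2)*0 = 0)
z = -102
z*(8*(-2 + c(5)) - 132) = -102*(8*(-2 + 0) - 132) = -102*(8*(-2) - 132) = -102*(-16 - 132) = -102*(-148) = 15096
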